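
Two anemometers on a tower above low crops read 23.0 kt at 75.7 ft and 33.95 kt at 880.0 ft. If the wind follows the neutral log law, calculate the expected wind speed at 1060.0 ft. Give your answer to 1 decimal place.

34.8 kt

Log law: V ∝ ln(z/z₀). From the pair, with r = V₁/V₂ = 0.67747,
ln z₀ = (ln z₁ − r·ln z₂)/(1 − r) = (4.3268 − 0.67747×6.7799)/0.32253 = -0.8259 → z₀ = 0.4378 ft
V₃ = V₁ · ln(z₃/z₀)/ln(z₁/z₀) = 23.0 × 7.7920/5.1527 = 34.7807 kt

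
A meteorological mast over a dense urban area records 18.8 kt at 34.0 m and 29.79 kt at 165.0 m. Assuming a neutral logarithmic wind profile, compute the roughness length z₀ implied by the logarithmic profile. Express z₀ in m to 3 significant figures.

z₀ ≈ 2.28 m

Log law: V(z) ∝ ln(z/z₀). With r = V₁/V₂ = 18.8/29.79 = 0.63108,
r · ln(z₂/z₀) = ln(z₁/z₀) ⇒ ln z₀ = (ln z₁ − r·ln z₂)/(1 − r)
ln z₀ = (3.52636 − 0.63108×5.10595) / 0.36892 = 0.8242
z₀ = exp(0.8242) = 2.280 m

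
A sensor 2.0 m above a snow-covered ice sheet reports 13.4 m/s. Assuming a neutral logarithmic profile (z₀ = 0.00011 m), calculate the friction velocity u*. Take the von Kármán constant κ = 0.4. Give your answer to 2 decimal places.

Log law: V(z) = (u*/κ) · ln(z/z₀) ⇒ u* = κ · V / ln(z/z₀)
u* = 0.4 × 13.4 / ln(2.0/0.00011) = 0.4 × 13.4 / 9.8082
   = 5.3600 / 9.8082 = 0.5465 m/s

u* ≈ 0.55 m/s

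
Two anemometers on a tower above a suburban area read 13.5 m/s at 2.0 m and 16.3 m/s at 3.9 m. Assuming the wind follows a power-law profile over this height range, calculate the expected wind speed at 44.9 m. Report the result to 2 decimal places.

First find α: α = ln(V₂/V₁)/ln(z₂/z₁) = ln(16.3/13.5)/ln(3.9/2.0) = 0.18848/0.66783 = 0.2822
Extrapolate from 3.9 m to 44.9 m: V₃ = 16.3 × (44.9/3.9)^0.2822 = 16.3 × 1.9929 = 32.4844 m/s

32.48 m/s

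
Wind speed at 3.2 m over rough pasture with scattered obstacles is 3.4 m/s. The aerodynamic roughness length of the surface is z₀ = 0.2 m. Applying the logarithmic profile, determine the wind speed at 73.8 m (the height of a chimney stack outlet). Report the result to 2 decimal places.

7.25 m/s

Log law: V(z) ∝ ln(z/z₀), so V₂/V₁ = ln(z₂/z₀) / ln(z₁/z₀).
ln(73.8/0.2) = 5.9108, ln(3.2/0.2) = 2.7726
V₂ = 3.4 × 5.9108/2.7726 = 3.4 × 2.1319 = 7.2484 m/s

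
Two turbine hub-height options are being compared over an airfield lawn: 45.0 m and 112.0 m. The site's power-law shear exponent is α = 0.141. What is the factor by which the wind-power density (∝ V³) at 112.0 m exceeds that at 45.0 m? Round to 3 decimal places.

Speed ratio: V_B/V_A = (z_B/z_A)^α = (112.0/45.0)^0.141 = (2.4889)^0.141 = 1.13720
Power-density ratio: P_B/P_A = (V_B/V_A)³ = (1.13720)³ = 1.47065

1.471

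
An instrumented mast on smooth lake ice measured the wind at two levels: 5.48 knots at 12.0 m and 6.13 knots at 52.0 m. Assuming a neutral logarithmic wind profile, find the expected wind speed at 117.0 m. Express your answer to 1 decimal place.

Log law: V ∝ ln(z/z₀). From the pair, with r = V₁/V₂ = 0.89396,
ln z₀ = (ln z₁ − r·ln z₂)/(1 − r) = (2.4849 − 0.89396×3.9512)/0.10604 = -9.8774 → z₀ = 0.00005132 m
V₃ = V₁ · ln(z₃/z₀)/ln(z₁/z₀) = 5.48 × 14.6396/12.3623 = 6.4895 knots

6.5 knots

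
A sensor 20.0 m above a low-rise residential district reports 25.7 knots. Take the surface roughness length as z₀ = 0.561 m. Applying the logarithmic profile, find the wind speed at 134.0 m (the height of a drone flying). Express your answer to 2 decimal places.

Log law: V(z) ∝ ln(z/z₀), so V₂/V₁ = ln(z₂/z₀) / ln(z₁/z₀).
ln(134.0/0.561) = 5.4759, ln(20.0/0.561) = 3.5738
V₂ = 25.7 × 5.4759/3.5738 = 25.7 × 1.5322 = 39.3786 knots

39.38 knots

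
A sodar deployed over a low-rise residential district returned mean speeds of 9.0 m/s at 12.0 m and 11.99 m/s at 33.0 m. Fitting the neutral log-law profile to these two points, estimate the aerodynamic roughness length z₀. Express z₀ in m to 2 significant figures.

Log law: V(z) ∝ ln(z/z₀). With r = V₁/V₂ = 9.0/11.99 = 0.75063,
r · ln(z₂/z₀) = ln(z₁/z₀) ⇒ ln z₀ = (ln z₁ − r·ln z₂)/(1 − r)
ln z₀ = (2.48491 − 0.75063×3.49651) / 0.24937 = -0.5600
z₀ = exp(-0.5600) = 0.5712 m

z₀ ≈ 0.57 m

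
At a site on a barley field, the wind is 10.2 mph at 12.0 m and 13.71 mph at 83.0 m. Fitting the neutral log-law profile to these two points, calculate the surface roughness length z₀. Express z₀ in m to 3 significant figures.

z₀ ≈ 0.0435 m

Log law: V(z) ∝ ln(z/z₀). With r = V₁/V₂ = 10.2/13.71 = 0.74398,
r · ln(z₂/z₀) = ln(z₁/z₀) ⇒ ln z₀ = (ln z₁ − r·ln z₂)/(1 − r)
ln z₀ = (2.48491 − 0.74398×4.41884) / 0.25602 = -3.1351
z₀ = exp(-3.1351) = 0.04350 m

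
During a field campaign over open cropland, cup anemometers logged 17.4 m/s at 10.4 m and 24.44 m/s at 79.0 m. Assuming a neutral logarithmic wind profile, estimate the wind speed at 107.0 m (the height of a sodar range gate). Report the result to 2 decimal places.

Log law: V ∝ ln(z/z₀). From the pair, with r = V₁/V₂ = 0.71195,
ln z₀ = (ln z₁ − r·ln z₂)/(1 − r) = (2.3418 − 0.71195×4.3694)/0.28805 = -2.6697 → z₀ = 0.06927 m
V₃ = V₁ · ln(z₃/z₀)/ln(z₁/z₀) = 17.4 × 7.3425/5.0115 = 25.4933 m/s

25.49 m/s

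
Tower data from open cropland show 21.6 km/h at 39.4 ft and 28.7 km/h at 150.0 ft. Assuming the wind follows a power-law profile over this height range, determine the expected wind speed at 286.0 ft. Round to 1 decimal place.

First find α: α = ln(V₂/V₁)/ln(z₂/z₁) = ln(28.7/21.6)/ln(150.0/39.4) = 0.28420/1.33687 = 0.2126
Extrapolate from 150.0 ft to 286.0 ft: V₃ = 28.7 × (286.0/150.0)^0.2126 = 28.7 × 1.1471 = 32.9204 km/h

32.9 km/h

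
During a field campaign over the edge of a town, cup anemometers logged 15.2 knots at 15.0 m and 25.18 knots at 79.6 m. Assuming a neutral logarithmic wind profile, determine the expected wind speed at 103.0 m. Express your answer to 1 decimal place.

Log law: V ∝ ln(z/z₀). From the pair, with r = V₁/V₂ = 0.60365,
ln z₀ = (ln z₁ − r·ln z₂)/(1 − r) = (2.7081 − 0.60365×4.3770)/0.39635 = 0.1661 → z₀ = 1.181 m
V₃ = V₁ · ln(z₃/z₀)/ln(z₁/z₀) = 15.2 × 4.4686/2.5419 = 26.7211 knots

26.7 knots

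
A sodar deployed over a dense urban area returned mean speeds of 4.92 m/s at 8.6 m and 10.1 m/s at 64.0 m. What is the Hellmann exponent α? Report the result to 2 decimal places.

Power law: V₂/V₁ = (z₂/z₁)^α ⇒ α = ln(V₂/V₁) / ln(z₂/z₁)
α = ln(10.1/4.92) / ln(64.0/8.6) = ln(2.0528) / ln(7.4419)
  = 0.71923 / 2.00712 = 0.35834

α ≈ 0.36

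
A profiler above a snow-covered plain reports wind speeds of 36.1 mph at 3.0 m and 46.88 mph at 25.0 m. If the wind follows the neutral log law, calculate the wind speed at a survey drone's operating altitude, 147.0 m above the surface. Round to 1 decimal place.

Log law: V ∝ ln(z/z₀). From the pair, with r = V₁/V₂ = 0.77005,
ln z₀ = (ln z₁ − r·ln z₂)/(1 − r) = (1.0986 − 0.77005×3.2189)/0.22995 = -6.0017 → z₀ = 0.002475 m
V₃ = V₁ · ln(z₃/z₀)/ln(z₁/z₀) = 36.1 × 10.9921/7.1003 = 55.8871 mph

55.9 mph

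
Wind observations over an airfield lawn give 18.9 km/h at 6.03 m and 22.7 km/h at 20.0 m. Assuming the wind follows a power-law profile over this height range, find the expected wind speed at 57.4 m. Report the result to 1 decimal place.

First find α: α = ln(V₂/V₁)/ln(z₂/z₁) = ln(22.7/18.9)/ln(20.0/6.03) = 0.18320/1.19899 = 0.1528
Extrapolate from 20.0 m to 57.4 m: V₃ = 22.7 × (57.4/20.0)^0.1528 = 22.7 × 1.1748 = 26.6679 km/h

26.7 km/h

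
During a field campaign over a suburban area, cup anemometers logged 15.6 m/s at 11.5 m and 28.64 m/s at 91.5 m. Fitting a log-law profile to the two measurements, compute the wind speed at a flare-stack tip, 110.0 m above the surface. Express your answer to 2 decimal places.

Log law: V ∝ ln(z/z₀). From the pair, with r = V₁/V₂ = 0.54469,
ln z₀ = (ln z₁ − r·ln z₂)/(1 − r) = (2.4423 − 0.54469×4.5163)/0.45531 = -0.0388 → z₀ = 0.9619 m
V₃ = V₁ · ln(z₃/z₀)/ln(z₁/z₀) = 15.6 × 4.7393/2.4812 = 29.7978 m/s

29.80 m/s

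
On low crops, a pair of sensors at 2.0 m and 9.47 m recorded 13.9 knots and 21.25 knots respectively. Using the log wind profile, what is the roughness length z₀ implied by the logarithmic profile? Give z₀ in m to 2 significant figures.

z₀ ≈ 0.11 m

Log law: V(z) ∝ ln(z/z₀). With r = V₁/V₂ = 13.9/21.25 = 0.65412,
r · ln(z₂/z₀) = ln(z₁/z₀) ⇒ ln z₀ = (ln z₁ − r·ln z₂)/(1 − r)
ln z₀ = (0.69315 − 0.65412×2.24813) / 0.34588 = -2.2476
z₀ = exp(-2.2476) = 0.1057 m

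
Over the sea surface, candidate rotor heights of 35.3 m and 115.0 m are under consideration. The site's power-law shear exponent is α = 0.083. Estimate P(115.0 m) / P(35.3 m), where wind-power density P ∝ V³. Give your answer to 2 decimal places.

Speed ratio: V_B/V_A = (z_B/z_A)^α = (115.0/35.3)^0.083 = (3.2578)^0.083 = 1.10299
Power-density ratio: P_B/P_A = (V_B/V_A)³ = (1.10299)³ = 1.34189

1.34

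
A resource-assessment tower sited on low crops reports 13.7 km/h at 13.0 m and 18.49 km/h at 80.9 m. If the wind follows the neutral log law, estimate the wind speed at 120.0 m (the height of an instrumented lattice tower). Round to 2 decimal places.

Log law: V ∝ ln(z/z₀). From the pair, with r = V₁/V₂ = 0.74094,
ln z₀ = (ln z₁ − r·ln z₂)/(1 − r) = (2.5649 − 0.74094×4.3932)/0.25906 = -2.6641 → z₀ = 0.06966 m
V₃ = V₁ · ln(z₃/z₀)/ln(z₁/z₀) = 13.7 × 7.4516/5.2291 = 19.5230 km/h

19.52 km/h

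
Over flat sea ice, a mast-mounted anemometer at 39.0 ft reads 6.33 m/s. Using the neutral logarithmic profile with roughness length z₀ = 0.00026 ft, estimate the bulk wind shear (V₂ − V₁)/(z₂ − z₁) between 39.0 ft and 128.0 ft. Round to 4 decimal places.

0.0071 m/s/ft

Log law: V₂ = V₁ · ln(z₂/z₀)/ln(z₁/z₀) = 6.33 × 13.1069/11.9184 = 6.9612 m/s
ΔV/Δz = (6.9612 − 6.33)/(128.0 − 39.0) = 0.6312/89.0000 = 0.00709 m/s/ft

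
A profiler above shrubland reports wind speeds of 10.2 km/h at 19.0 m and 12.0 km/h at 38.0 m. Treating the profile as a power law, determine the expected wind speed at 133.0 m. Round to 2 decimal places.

First find α: α = ln(V₂/V₁)/ln(z₂/z₁) = ln(12.0/10.2)/ln(38.0/19.0) = 0.16252/0.69315 = 0.2345
Extrapolate from 38.0 m to 133.0 m: V₃ = 12.0 × (133.0/38.0)^0.2345 = 12.0 × 1.3414 = 16.0971 km/h

16.10 km/h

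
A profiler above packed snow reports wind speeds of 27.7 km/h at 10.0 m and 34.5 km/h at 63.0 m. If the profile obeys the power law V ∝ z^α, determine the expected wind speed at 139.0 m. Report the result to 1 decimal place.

37.9 km/h

First find α: α = ln(V₂/V₁)/ln(z₂/z₁) = ln(34.5/27.7)/ln(63.0/10.0) = 0.21953/1.84055 = 0.1193
Extrapolate from 63.0 m to 139.0 m: V₃ = 34.5 × (139.0/63.0)^0.1193 = 34.5 × 1.0990 = 37.9149 km/h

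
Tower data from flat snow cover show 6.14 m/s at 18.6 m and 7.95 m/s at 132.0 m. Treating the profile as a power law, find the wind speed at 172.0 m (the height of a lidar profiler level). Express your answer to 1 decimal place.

First find α: α = ln(V₂/V₁)/ln(z₂/z₁) = ln(7.95/6.14)/ln(132.0/18.6) = 0.25835/1.95964 = 0.1318
Extrapolate from 132.0 m to 172.0 m: V₃ = 7.95 × (172.0/132.0)^0.1318 = 7.95 × 1.0355 = 8.2323 m/s

8.2 m/s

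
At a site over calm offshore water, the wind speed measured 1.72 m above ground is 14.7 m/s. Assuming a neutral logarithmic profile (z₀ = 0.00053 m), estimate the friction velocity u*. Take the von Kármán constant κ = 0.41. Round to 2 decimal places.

Log law: V(z) = (u*/κ) · ln(z/z₀) ⇒ u* = κ · V / ln(z/z₀)
u* = 0.41 × 14.7 / ln(1.72/0.00053) = 0.41 × 14.7 / 8.0850
   = 6.0270 / 8.0850 = 0.7455 m/s

u* ≈ 0.75 m/s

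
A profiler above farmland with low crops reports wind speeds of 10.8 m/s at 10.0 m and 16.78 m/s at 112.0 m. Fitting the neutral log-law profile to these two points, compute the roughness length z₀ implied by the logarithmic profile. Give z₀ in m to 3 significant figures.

Log law: V(z) ∝ ln(z/z₀). With r = V₁/V₂ = 10.8/16.78 = 0.64362,
r · ln(z₂/z₀) = ln(z₁/z₀) ⇒ ln z₀ = (ln z₁ − r·ln z₂)/(1 − r)
ln z₀ = (2.30259 − 0.64362×4.71850) / 0.35638 = -2.0606
z₀ = exp(-2.0606) = 0.1274 m

z₀ ≈ 0.127 m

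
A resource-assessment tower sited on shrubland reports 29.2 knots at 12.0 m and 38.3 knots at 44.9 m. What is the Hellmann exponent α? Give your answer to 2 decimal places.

Power law: V₂/V₁ = (z₂/z₁)^α ⇒ α = ln(V₂/V₁) / ln(z₂/z₁)
α = ln(38.3/29.2) / ln(44.9/12.0) = ln(1.3116) / ln(3.7417)
  = 0.27128 / 1.31953 = 0.20559

α ≈ 0.21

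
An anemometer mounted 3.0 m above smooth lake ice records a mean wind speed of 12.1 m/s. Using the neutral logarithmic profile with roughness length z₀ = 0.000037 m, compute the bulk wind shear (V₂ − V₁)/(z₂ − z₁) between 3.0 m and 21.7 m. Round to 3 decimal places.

0.113 m/s/m

Log law: V₂ = V₁ · ln(z₂/z₀)/ln(z₁/z₀) = 12.1 × 13.2819/11.3032 = 14.2182 m/s
ΔV/Δz = (14.2182 − 12.1)/(21.7 − 3.0) = 2.1182/18.7000 = 0.11327 m/s/m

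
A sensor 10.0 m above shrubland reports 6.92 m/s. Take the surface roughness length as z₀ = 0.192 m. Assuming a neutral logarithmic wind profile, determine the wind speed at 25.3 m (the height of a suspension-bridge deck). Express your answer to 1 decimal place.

Log law: V(z) ∝ ln(z/z₀), so V₂/V₁ = ln(z₂/z₀) / ln(z₁/z₀).
ln(25.3/0.192) = 4.8811, ln(10.0/0.192) = 3.9528
V₂ = 6.92 × 4.8811/3.9528 = 6.92 × 1.2348 = 8.5450 m/s

8.5 m/s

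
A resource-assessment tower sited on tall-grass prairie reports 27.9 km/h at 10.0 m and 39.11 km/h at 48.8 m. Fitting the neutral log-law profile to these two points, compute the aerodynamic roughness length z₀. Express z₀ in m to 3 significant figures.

z₀ ≈ 0.193 m

Log law: V(z) ∝ ln(z/z₀). With r = V₁/V₂ = 27.9/39.11 = 0.71337,
r · ln(z₂/z₀) = ln(z₁/z₀) ⇒ ln z₀ = (ln z₁ − r·ln z₂)/(1 − r)
ln z₀ = (2.30259 − 0.71337×3.88773) / 0.28663 = -1.6426
z₀ = exp(-1.6426) = 0.1935 m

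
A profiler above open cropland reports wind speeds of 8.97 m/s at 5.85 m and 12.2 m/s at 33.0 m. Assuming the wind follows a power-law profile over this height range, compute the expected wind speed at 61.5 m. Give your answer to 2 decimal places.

First find α: α = ln(V₂/V₁)/ln(z₂/z₁) = ln(12.2/8.97)/ln(33.0/5.85) = 0.30755/1.73007 = 0.1778
Extrapolate from 33.0 m to 61.5 m: V₃ = 12.2 × (61.5/33.0)^0.1778 = 12.2 × 1.1170 = 13.6277 m/s

13.63 m/s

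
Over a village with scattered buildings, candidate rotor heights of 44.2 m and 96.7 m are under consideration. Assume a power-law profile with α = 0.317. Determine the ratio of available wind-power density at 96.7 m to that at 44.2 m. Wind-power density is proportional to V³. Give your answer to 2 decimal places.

Speed ratio: V_B/V_A = (z_B/z_A)^α = (96.7/44.2)^0.317 = (2.1878)^0.317 = 1.28169
Power-density ratio: P_B/P_A = (V_B/V_A)³ = (1.28169)³ = 2.10545

2.11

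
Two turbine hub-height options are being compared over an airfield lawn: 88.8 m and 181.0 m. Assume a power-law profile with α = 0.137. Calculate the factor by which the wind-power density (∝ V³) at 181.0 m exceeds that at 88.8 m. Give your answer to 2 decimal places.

Speed ratio: V_B/V_A = (z_B/z_A)^α = (181.0/88.8)^0.137 = (2.0383)^0.137 = 1.10248
Power-density ratio: P_B/P_A = (V_B/V_A)³ = (1.10248)³ = 1.34001

1.34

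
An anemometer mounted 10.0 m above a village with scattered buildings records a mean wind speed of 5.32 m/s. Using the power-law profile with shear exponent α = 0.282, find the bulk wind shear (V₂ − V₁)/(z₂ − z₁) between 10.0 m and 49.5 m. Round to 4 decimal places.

Power law: V₂ = V₁ · (z₂/z₁)^α = 5.32 × (4.9500)^0.282 = 8.3520 m/s
ΔV/Δz = (8.3520 − 5.32)/(49.5 − 10.0) = 3.0320/39.5000 = 0.07676 m/s/m

0.0768 m/s/m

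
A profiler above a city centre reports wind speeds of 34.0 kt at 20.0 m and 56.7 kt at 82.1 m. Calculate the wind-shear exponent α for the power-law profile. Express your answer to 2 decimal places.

Power law: V₂/V₁ = (z₂/z₁)^α ⇒ α = ln(V₂/V₁) / ln(z₂/z₁)
α = ln(56.7/34.0) / ln(82.1/20.0) = ln(1.6676) / ln(4.1050)
  = 0.51141 / 1.41221 = 0.36214

α ≈ 0.36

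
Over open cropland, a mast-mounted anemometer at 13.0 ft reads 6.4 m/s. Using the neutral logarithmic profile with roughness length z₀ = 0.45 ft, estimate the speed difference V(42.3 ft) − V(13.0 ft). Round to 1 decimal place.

2.2 m/s

Log law: V₂ = V₁ · ln(z₂/z₀)/ln(z₁/z₀) = 6.4 × 4.5433/3.3635 = 8.6450 m/s
ΔV = 8.6450 − 6.4 = 2.2450 m/s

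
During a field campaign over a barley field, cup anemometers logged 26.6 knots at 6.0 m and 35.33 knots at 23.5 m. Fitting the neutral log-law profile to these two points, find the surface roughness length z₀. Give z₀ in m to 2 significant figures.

Log law: V(z) ∝ ln(z/z₀). With r = V₁/V₂ = 26.6/35.33 = 0.75290,
r · ln(z₂/z₀) = ln(z₁/z₀) ⇒ ln z₀ = (ln z₁ − r·ln z₂)/(1 − r)
ln z₀ = (1.79176 − 0.75290×3.15700) / 0.24710 = -2.3681
z₀ = exp(-2.3681) = 0.09366 m

z₀ ≈ 0.094 m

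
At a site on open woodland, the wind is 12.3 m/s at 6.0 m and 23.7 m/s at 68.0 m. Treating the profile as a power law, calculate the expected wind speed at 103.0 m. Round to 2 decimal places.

First find α: α = ln(V₂/V₁)/ln(z₂/z₁) = ln(23.7/12.3)/ln(68.0/6.0) = 0.65588/2.42775 = 0.2702
Extrapolate from 68.0 m to 103.0 m: V₃ = 23.7 × (103.0/68.0)^0.2702 = 23.7 × 1.1187 = 26.5134 m/s

26.51 m/s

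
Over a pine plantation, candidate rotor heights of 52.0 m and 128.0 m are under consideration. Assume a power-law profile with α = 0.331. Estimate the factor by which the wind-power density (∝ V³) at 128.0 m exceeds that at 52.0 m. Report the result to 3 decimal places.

2.446

Speed ratio: V_B/V_A = (z_B/z_A)^α = (128.0/52.0)^0.331 = (2.4615)^0.331 = 1.34738
Power-density ratio: P_B/P_A = (V_B/V_A)³ = (1.34738)³ = 2.44607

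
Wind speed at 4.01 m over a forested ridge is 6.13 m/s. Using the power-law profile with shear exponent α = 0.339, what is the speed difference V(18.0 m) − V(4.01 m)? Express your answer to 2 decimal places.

Power law: V₂ = V₁ · (z₂/z₁)^α = 6.13 × (4.4888)^0.339 = 10.1984 m/s
ΔV = 10.1984 − 6.13 = 4.0684 m/s

4.07 m/s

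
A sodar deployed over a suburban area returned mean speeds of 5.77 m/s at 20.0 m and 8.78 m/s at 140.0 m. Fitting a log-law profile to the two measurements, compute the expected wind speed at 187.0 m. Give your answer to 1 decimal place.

Log law: V ∝ ln(z/z₀). From the pair, with r = V₁/V₂ = 0.65718,
ln z₀ = (ln z₁ − r·ln z₂)/(1 − r) = (2.9957 − 0.65718×4.9416)/0.34282 = -0.7345 → z₀ = 0.4798 m
V₃ = V₁ · ln(z₃/z₀)/ln(z₁/z₀) = 5.77 × 5.9656/3.7302 = 9.2278 m/s

9.2 m/s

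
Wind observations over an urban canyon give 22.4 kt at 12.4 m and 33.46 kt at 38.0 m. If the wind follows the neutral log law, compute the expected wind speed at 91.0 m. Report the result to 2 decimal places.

Log law: V ∝ ln(z/z₀). From the pair, with r = V₁/V₂ = 0.66946,
ln z₀ = (ln z₁ − r·ln z₂)/(1 − r) = (2.5177 − 0.66946×3.6376)/0.33054 = 0.2496 → z₀ = 1.283 m
V₃ = V₁ · ln(z₃/z₀)/ln(z₁/z₀) = 22.4 × 4.2613/2.2681 = 42.0844 kt

42.08 kt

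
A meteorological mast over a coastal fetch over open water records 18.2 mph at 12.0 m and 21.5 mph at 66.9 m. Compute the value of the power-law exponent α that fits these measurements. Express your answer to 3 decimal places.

Power law: V₂/V₁ = (z₂/z₁)^α ⇒ α = ln(V₂/V₁) / ln(z₂/z₁)
α = ln(21.5/18.2) / ln(66.9/12.0) = ln(1.1813) / ln(5.5750)
  = 0.16663 / 1.71829 = 0.09697

α ≈ 0.097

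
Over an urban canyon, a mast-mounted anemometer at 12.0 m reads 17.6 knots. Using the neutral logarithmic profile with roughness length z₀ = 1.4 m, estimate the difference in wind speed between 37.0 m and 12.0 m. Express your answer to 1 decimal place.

Log law: V₂ = V₁ · ln(z₂/z₀)/ln(z₁/z₀) = 17.6 × 3.2744/2.1484 = 26.8243 knots
ΔV = 26.8243 − 17.6 = 9.2243 knots

9.2 knots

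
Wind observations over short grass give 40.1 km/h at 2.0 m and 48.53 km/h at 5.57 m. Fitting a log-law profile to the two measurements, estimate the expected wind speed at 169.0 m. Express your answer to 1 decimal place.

Log law: V ∝ ln(z/z₀). From the pair, with r = V₁/V₂ = 0.82629,
ln z₀ = (ln z₁ − r·ln z₂)/(1 − r) = (0.6931 − 0.82629×1.7174)/0.17371 = -4.1790 → z₀ = 0.01531 m
V₃ = V₁ · ln(z₃/z₀)/ln(z₁/z₀) = 40.1 × 9.3089/4.8722 = 76.6164 km/h

76.6 km/h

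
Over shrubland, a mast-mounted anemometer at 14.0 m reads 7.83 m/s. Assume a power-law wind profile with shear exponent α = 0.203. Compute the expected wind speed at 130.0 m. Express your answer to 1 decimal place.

12.3 m/s

Power-law profile: V₂ = V₁ · (z₂/z₁)^α
V₂ = 7.83 × (130.0/14.0)^0.203 = 7.83 × (9.2857)^0.203
    = 7.83 × 1.5721 = 12.3092 m/s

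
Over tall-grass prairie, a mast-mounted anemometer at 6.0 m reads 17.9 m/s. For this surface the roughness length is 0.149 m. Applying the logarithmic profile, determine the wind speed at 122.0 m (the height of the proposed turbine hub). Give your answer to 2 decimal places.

Log law: V(z) ∝ ln(z/z₀), so V₂/V₁ = ln(z₂/z₀) / ln(z₁/z₀).
ln(122.0/0.149) = 6.7078, ln(6.0/0.149) = 3.6956
V₂ = 17.9 × 6.7078/3.6956 = 17.9 × 1.8151 = 32.4903 m/s

32.49 m/s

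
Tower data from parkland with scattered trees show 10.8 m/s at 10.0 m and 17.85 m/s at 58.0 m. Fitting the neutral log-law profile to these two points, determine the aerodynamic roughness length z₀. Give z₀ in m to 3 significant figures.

Log law: V(z) ∝ ln(z/z₀). With r = V₁/V₂ = 10.8/17.85 = 0.60504,
r · ln(z₂/z₀) = ln(z₁/z₀) ⇒ ln z₀ = (ln z₁ − r·ln z₂)/(1 − r)
ln z₀ = (2.30259 − 0.60504×4.06044) / 0.39496 = -0.3903
z₀ = exp(-0.3903) = 0.6769 m

z₀ ≈ 0.677 m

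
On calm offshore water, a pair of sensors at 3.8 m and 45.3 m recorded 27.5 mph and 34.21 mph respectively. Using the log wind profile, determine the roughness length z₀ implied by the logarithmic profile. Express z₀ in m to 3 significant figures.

z₀ ≈ 0.000147 m

Log law: V(z) ∝ ln(z/z₀). With r = V₁/V₂ = 27.5/34.21 = 0.80386,
r · ln(z₂/z₀) = ln(z₁/z₀) ⇒ ln z₀ = (ln z₁ − r·ln z₂)/(1 − r)
ln z₀ = (1.33500 − 0.80386×3.81331) / 0.19614 = -8.8220
z₀ = exp(-8.8220) = 0.0001475 m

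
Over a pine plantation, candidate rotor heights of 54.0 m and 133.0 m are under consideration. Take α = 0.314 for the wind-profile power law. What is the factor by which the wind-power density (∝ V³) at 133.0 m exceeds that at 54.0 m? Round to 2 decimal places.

Speed ratio: V_B/V_A = (z_B/z_A)^α = (133.0/54.0)^0.314 = (2.4630)^0.314 = 1.32714
Power-density ratio: P_B/P_A = (V_B/V_A)³ = (1.32714)³ = 2.33751

2.34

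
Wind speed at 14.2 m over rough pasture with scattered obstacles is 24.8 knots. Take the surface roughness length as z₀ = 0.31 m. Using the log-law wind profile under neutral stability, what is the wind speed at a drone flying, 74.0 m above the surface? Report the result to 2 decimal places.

35.50 knots

Log law: V(z) ∝ ln(z/z₀), so V₂/V₁ = ln(z₂/z₀) / ln(z₁/z₀).
ln(74.0/0.31) = 5.4752, ln(14.2/0.31) = 3.8244
V₂ = 24.8 × 5.4752/3.8244 = 24.8 × 1.4317 = 35.5050 knots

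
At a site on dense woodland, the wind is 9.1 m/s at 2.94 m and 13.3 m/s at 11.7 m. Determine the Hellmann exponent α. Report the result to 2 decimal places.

Power law: V₂/V₁ = (z₂/z₁)^α ⇒ α = ln(V₂/V₁) / ln(z₂/z₁)
α = ln(13.3/9.1) / ln(11.7/2.94) = ln(1.4615) / ln(3.9796)
  = 0.37949 / 1.38118 = 0.27476

α ≈ 0.27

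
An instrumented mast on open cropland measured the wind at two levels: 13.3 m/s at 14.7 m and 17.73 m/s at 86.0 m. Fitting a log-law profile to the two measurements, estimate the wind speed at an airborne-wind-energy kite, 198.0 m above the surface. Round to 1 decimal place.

Log law: V ∝ ln(z/z₀). From the pair, with r = V₁/V₂ = 0.75014,
ln z₀ = (ln z₁ − r·ln z₂)/(1 − r) = (2.6878 − 0.75014×4.4543)/0.24986 = -2.6156 → z₀ = 0.07312 m
V₃ = V₁ · ln(z₃/z₀)/ln(z₁/z₀) = 13.3 × 7.9039/5.3035 = 19.8213 m/s

19.8 m/s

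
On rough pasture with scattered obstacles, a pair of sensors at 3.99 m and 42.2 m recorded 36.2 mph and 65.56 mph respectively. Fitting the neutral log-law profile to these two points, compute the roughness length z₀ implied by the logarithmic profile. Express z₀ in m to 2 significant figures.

Log law: V(z) ∝ ln(z/z₀). With r = V₁/V₂ = 36.2/65.56 = 0.55217,
r · ln(z₂/z₀) = ln(z₁/z₀) ⇒ ln z₀ = (ln z₁ − r·ln z₂)/(1 − r)
ln z₀ = (1.38379 − 0.55217×3.74242) / 0.44783 = -1.5243
z₀ = exp(-1.5243) = 0.2178 m

z₀ ≈ 0.22 m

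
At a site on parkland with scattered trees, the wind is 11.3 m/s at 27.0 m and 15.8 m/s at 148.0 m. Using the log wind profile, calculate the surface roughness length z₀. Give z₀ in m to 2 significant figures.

z₀ ≈ 0.38 m

Log law: V(z) ∝ ln(z/z₀). With r = V₁/V₂ = 11.3/15.8 = 0.71519,
r · ln(z₂/z₀) = ln(z₁/z₀) ⇒ ln z₀ = (ln z₁ − r·ln z₂)/(1 − r)
ln z₀ = (3.29584 − 0.71519×4.99721) / 0.28481 = -0.9765
z₀ = exp(-0.9765) = 0.3766 m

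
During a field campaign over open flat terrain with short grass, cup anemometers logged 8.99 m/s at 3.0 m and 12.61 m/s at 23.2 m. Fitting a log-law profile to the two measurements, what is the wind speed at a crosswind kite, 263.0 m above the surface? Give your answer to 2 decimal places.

16.91 m/s

Log law: V ∝ ln(z/z₀). From the pair, with r = V₁/V₂ = 0.71293,
ln z₀ = (ln z₁ − r·ln z₂)/(1 − r) = (1.0986 − 0.71293×3.1442)/0.28707 = -3.9813 → z₀ = 0.01866 m
V₃ = V₁ · ln(z₃/z₀)/ln(z₁/z₀) = 8.99 × 9.5535/5.0799 = 16.9068 m/s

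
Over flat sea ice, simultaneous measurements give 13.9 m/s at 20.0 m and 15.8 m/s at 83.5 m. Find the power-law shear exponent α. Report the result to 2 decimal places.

Power law: V₂/V₁ = (z₂/z₁)^α ⇒ α = ln(V₂/V₁) / ln(z₂/z₁)
α = ln(15.8/13.9) / ln(83.5/20.0) = ln(1.1367) / ln(4.1750)
  = 0.12812 / 1.42911 = 0.08965

α ≈ 0.09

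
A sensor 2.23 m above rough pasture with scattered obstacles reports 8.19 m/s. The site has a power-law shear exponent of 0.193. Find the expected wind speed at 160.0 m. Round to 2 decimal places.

Power-law profile: V₂ = V₁ · (z₂/z₁)^α
V₂ = 8.19 × (160.0/2.23)^0.193 = 8.19 × (71.7489)^0.193
    = 8.19 × 2.2812 = 18.6834 m/s

18.68 m/s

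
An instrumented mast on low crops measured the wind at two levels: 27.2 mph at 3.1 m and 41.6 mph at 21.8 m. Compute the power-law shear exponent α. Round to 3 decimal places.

Power law: V₂/V₁ = (z₂/z₁)^α ⇒ α = ln(V₂/V₁) / ln(z₂/z₁)
α = ln(41.6/27.2) / ln(21.8/3.1) = ln(1.5294) / ln(7.0323)
  = 0.42488 / 1.95051 = 0.21783

α ≈ 0.218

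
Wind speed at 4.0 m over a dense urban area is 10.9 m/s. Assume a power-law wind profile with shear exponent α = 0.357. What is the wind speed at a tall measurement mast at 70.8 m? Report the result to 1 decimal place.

Power-law profile: V₂ = V₁ · (z₂/z₁)^α
V₂ = 10.9 × (70.8/4.0)^0.357 = 10.9 × (17.7000)^0.357
    = 10.9 × 2.7895 = 30.4056 m/s

30.4 m/s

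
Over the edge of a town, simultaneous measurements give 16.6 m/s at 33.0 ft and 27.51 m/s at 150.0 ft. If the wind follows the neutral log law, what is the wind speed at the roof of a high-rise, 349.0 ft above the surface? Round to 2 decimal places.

33.59 m/s

Log law: V ∝ ln(z/z₀). From the pair, with r = V₁/V₂ = 0.60342,
ln z₀ = (ln z₁ − r·ln z₂)/(1 − r) = (3.4965 − 0.60342×5.0106)/0.39658 = 1.1927 → z₀ = 3.296 ft
V₃ = V₁ · ln(z₃/z₀)/ln(z₁/z₀) = 16.6 × 4.6624/2.3038 = 33.5946 m/s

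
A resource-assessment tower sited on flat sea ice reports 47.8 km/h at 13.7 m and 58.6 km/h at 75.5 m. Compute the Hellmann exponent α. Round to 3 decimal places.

α ≈ 0.119

Power law: V₂/V₁ = (z₂/z₁)^α ⇒ α = ln(V₂/V₁) / ln(z₂/z₁)
α = ln(58.6/47.8) / ln(75.5/13.7) = ln(1.2259) / ln(5.5109)
  = 0.20371 / 1.70674 = 0.11936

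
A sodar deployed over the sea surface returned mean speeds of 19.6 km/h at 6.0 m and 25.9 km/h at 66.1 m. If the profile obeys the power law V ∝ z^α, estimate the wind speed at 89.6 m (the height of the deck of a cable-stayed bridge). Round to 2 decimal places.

First find α: α = ln(V₂/V₁)/ln(z₂/z₁) = ln(25.9/19.6)/ln(66.1/6.0) = 0.27871/2.39941 = 0.1162
Extrapolate from 66.1 m to 89.6 m: V₃ = 25.9 × (89.6/66.1)^0.1162 = 25.9 × 1.0360 = 26.8315 km/h

26.83 km/h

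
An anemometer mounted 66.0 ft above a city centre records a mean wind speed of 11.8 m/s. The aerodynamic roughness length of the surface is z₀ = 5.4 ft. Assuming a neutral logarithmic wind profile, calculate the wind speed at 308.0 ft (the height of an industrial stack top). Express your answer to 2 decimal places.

19.06 m/s

Log law: V(z) ∝ ln(z/z₀), so V₂/V₁ = ln(z₂/z₀) / ln(z₁/z₀).
ln(308.0/5.4) = 4.0437, ln(66.0/5.4) = 2.5033
V₂ = 11.8 × 4.0437/2.5033 = 11.8 × 1.6154 = 19.0614 m/s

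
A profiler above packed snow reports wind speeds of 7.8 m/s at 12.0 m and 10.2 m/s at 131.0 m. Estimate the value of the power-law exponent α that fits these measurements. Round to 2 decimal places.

α ≈ 0.11

Power law: V₂/V₁ = (z₂/z₁)^α ⇒ α = ln(V₂/V₁) / ln(z₂/z₁)
α = ln(10.2/7.8) / ln(131.0/12.0) = ln(1.3077) / ln(10.9167)
  = 0.26826 / 2.39029 = 0.11223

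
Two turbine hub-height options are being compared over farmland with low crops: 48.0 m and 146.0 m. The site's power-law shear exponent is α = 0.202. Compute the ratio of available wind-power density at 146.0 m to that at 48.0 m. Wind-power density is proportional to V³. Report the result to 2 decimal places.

1.96

Speed ratio: V_B/V_A = (z_B/z_A)^α = (146.0/48.0)^0.202 = (3.0417)^0.202 = 1.25195
Power-density ratio: P_B/P_A = (V_B/V_A)³ = (1.25195)³ = 1.96230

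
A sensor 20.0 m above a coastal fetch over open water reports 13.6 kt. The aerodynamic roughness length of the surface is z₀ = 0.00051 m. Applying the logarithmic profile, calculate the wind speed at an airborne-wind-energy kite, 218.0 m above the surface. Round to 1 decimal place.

Log law: V(z) ∝ ln(z/z₀), so V₂/V₁ = ln(z₂/z₀) / ln(z₁/z₀).
ln(218.0/0.00051) = 12.9656, ln(20.0/0.00051) = 10.5768
V₂ = 13.6 × 12.9656/10.5768 = 13.6 × 1.2258 = 16.6715 kt

16.7 kt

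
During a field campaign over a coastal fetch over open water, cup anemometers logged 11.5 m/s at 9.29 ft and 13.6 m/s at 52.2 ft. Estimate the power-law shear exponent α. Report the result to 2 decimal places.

Power law: V₂/V₁ = (z₂/z₁)^α ⇒ α = ln(V₂/V₁) / ln(z₂/z₁)
α = ln(13.6/11.5) / ln(52.2/9.29) = ln(1.1826) / ln(5.6189)
  = 0.16772 / 1.72614 = 0.09717

α ≈ 0.10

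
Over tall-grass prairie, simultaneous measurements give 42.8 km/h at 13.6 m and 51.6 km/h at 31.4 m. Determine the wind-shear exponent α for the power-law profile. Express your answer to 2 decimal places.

α ≈ 0.22

Power law: V₂/V₁ = (z₂/z₁)^α ⇒ α = ln(V₂/V₁) / ln(z₂/z₁)
α = ln(51.6/42.8) / ln(31.4/13.6) = ln(1.2056) / ln(2.3088)
  = 0.18698 / 0.83674 = 0.22347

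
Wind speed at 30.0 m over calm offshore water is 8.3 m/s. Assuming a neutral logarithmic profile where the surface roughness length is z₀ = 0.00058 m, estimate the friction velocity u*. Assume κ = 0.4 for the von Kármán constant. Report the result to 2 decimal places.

u* ≈ 0.31 m/s

Log law: V(z) = (u*/κ) · ln(z/z₀) ⇒ u* = κ · V / ln(z/z₀)
u* = 0.4 × 8.3 / ln(30.0/0.00058) = 0.4 × 8.3 / 10.8537
   = 3.3200 / 10.8537 = 0.3059 m/s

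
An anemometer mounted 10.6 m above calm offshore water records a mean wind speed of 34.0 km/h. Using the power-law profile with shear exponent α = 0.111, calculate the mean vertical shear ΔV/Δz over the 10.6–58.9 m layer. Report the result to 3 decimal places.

0.148 km/h/m

Power law: V₂ = V₁ · (z₂/z₁)^α = 34.0 × (5.5566)^0.111 = 41.1294 km/h
ΔV/Δz = (41.1294 − 34.0)/(58.9 − 10.6) = 7.1294/48.3000 = 0.14761 km/h/m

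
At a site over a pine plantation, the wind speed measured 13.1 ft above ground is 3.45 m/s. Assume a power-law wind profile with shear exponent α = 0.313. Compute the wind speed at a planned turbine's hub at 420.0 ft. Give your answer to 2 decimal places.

10.21 m/s

Power-law profile: V₂ = V₁ · (z₂/z₁)^α
V₂ = 3.45 × (420.0/13.1)^0.313 = 3.45 × (32.0611)^0.313
    = 3.45 × 2.9605 = 10.2139 m/s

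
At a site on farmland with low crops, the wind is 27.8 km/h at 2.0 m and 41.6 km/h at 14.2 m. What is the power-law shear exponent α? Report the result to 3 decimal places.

α ≈ 0.206

Power law: V₂/V₁ = (z₂/z₁)^α ⇒ α = ln(V₂/V₁) / ln(z₂/z₁)
α = ln(41.6/27.8) / ln(14.2/2.0) = ln(1.4964) / ln(7.1000)
  = 0.40306 / 1.96009 = 0.20564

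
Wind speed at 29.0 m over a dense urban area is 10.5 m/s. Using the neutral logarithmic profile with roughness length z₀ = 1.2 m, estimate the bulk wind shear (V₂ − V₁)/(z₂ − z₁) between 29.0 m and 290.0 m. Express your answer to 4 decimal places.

0.0291 m/s/m

Log law: V₂ = V₁ · ln(z₂/z₀)/ln(z₁/z₀) = 10.5 × 5.4876/3.1850 = 18.0910 m/s
ΔV/Δz = (18.0910 − 10.5)/(290.0 − 29.0) = 7.5910/261.0000 = 0.02908 m/s/m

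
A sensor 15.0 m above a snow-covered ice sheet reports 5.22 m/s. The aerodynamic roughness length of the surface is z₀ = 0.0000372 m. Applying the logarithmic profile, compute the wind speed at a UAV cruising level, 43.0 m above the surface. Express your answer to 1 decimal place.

5.6 m/s

Log law: V(z) ∝ ln(z/z₀), so V₂/V₁ = ln(z₂/z₀) / ln(z₁/z₀).
ln(43.0/0.0000372) = 13.9604, ln(15.0/0.0000372) = 12.9073
V₂ = 5.22 × 13.9604/12.9073 = 5.22 × 1.0816 = 5.6459 m/s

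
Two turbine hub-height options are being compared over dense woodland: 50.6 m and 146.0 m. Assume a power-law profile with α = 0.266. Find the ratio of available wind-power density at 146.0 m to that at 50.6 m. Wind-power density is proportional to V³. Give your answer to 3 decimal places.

2.329

Speed ratio: V_B/V_A = (z_B/z_A)^α = (146.0/50.6)^0.266 = (2.8854)^0.266 = 1.32560
Power-density ratio: P_B/P_A = (V_B/V_A)³ = (1.32560)³ = 2.32939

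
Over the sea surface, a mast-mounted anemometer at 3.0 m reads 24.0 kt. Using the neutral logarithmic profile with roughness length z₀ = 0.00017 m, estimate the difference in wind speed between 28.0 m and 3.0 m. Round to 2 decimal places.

Log law: V₂ = V₁ · ln(z₂/z₀)/ln(z₁/z₀) = 24.0 × 12.0119/9.7783 = 29.4821 kt
ΔV = 29.4821 − 24.0 = 5.4821 kt

5.48 kt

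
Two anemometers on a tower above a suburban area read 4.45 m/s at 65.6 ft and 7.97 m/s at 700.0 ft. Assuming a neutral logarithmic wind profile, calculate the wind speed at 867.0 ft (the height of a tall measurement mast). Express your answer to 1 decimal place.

8.3 m/s

Log law: V ∝ ln(z/z₀). From the pair, with r = V₁/V₂ = 0.55834,
ln z₀ = (ln z₁ − r·ln z₂)/(1 − r) = (4.1836 − 0.55834×6.5511)/0.44166 = 1.1906 → z₀ = 3.289 ft
V₃ = V₁ · ln(z₃/z₀)/ln(z₁/z₀) = 4.45 × 5.5745/2.9930 = 8.2881 m/s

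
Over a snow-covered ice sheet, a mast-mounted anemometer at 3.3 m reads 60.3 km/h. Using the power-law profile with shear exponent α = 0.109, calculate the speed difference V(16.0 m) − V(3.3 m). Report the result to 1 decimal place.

11.3 km/h

Power law: V₂ = V₁ · (z₂/z₁)^α = 60.3 × (4.8485)^0.109 = 71.6223 km/h
ΔV = 71.6223 − 60.3 = 11.3223 km/h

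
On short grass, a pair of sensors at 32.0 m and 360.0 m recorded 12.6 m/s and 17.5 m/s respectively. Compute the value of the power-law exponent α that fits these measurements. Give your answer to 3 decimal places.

Power law: V₂/V₁ = (z₂/z₁)^α ⇒ α = ln(V₂/V₁) / ln(z₂/z₁)
α = ln(17.5/12.6) / ln(360.0/32.0) = ln(1.3889) / ln(11.2500)
  = 0.32850 / 2.42037 = 0.13572

α ≈ 0.136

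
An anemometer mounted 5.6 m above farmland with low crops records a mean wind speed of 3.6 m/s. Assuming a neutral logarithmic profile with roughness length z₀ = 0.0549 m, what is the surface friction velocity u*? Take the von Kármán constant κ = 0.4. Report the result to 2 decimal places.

Log law: V(z) = (u*/κ) · ln(z/z₀) ⇒ u* = κ · V / ln(z/z₀)
u* = 0.4 × 3.6 / ln(5.6/0.0549) = 0.4 × 3.6 / 4.6250
   = 1.4400 / 4.6250 = 0.3114 m/s

u* ≈ 0.31 m/s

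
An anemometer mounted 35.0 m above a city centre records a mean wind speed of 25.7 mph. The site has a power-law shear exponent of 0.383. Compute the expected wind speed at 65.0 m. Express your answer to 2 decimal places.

32.58 mph

Power-law profile: V₂ = V₁ · (z₂/z₁)^α
V₂ = 25.7 × (65.0/35.0)^0.383 = 25.7 × (1.8571)^0.383
    = 25.7 × 1.2676 = 32.5762 mph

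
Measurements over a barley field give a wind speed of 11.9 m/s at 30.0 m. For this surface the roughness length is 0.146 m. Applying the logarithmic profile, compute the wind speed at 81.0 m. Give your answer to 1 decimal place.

Log law: V(z) ∝ ln(z/z₀), so V₂/V₁ = ln(z₂/z₀) / ln(z₁/z₀).
ln(81.0/0.146) = 6.3186, ln(30.0/0.146) = 5.3253
V₂ = 11.9 × 6.3186/5.3253 = 11.9 × 1.1865 = 14.1195 m/s

14.1 m/s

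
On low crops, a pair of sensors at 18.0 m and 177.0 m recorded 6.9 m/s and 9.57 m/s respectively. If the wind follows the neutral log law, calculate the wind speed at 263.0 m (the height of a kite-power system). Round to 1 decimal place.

Log law: V ∝ ln(z/z₀). From the pair, with r = V₁/V₂ = 0.72100,
ln z₀ = (ln z₁ − r·ln z₂)/(1 − r) = (2.8904 − 0.72100×5.1761)/0.27900 = -3.0167 → z₀ = 0.04896 m
V₃ = V₁ · ln(z₃/z₀)/ln(z₁/z₀) = 6.9 × 8.5888/5.9071 = 10.0326 m/s

10.0 m/s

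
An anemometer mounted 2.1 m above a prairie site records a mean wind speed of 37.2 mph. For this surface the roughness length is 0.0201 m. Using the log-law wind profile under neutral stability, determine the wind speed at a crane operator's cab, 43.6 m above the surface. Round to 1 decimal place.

Log law: V(z) ∝ ln(z/z₀), so V₂/V₁ = ln(z₂/z₀) / ln(z₁/z₀).
ln(43.6/0.0201) = 7.6821, ln(2.1/0.0201) = 4.6490
V₂ = 37.2 × 7.6821/4.6490 = 37.2 × 1.6524 = 61.4703 mph

61.5 mph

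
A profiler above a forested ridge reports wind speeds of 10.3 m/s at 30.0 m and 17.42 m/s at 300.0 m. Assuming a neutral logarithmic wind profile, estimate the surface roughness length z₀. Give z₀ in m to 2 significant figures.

Log law: V(z) ∝ ln(z/z₀). With r = V₁/V₂ = 10.3/17.42 = 0.59127,
r · ln(z₂/z₀) = ln(z₁/z₀) ⇒ ln z₀ = (ln z₁ − r·ln z₂)/(1 − r)
ln z₀ = (3.40120 − 0.59127×5.70378) / 0.40873 = 0.0702
z₀ = exp(0.0702) = 1.073 m

z₀ ≈ 1.1 m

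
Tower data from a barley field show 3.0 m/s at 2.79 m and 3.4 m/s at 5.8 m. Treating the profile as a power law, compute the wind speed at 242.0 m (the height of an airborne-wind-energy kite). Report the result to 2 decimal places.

6.44 m/s

First find α: α = ln(V₂/V₁)/ln(z₂/z₁) = ln(3.4/3.0)/ln(5.8/2.79) = 0.12516/0.73182 = 0.1710
Extrapolate from 5.8 m to 242.0 m: V₃ = 3.4 × (242.0/5.8)^0.1710 = 3.4 × 1.8929 = 6.4360 m/s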